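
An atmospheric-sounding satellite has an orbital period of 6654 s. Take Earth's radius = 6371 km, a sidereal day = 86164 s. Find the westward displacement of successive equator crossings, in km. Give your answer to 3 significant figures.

During one orbit Earth rotates (6654.0 / 86164) × 360° = 27.80°.
At the equator that is 27.80° × (2π·6371/360) km/° = 27.80 × 111.2 = 3091 km.

3090 km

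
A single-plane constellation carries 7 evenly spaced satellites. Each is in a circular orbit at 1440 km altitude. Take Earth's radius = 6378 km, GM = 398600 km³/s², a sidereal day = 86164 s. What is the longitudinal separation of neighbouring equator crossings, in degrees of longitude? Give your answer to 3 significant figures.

Semi-major axis a = 6378 + 1440 = 7818 km. Period T = 2π√(a³/μ) = 2π√(7818³/398600) = 6879.5 s = 114.66 min.
Single-satellite node shift = (6879.5/86164) × 360° = 28.74°.
With 7 satellites evenly phased, successive equator crossings are 28.74/7 = 4.106° apart.

4.11°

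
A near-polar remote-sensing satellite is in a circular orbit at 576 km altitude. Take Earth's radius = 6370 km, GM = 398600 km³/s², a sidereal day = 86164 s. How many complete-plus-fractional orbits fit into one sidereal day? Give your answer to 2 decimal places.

Semi-major axis a = 6370 + 576 = 6946 km. Period T = 2π√(a³/μ) = 2π√(6946³/398600) = 5761.2 s = 96.02 min.
Orbits per sidereal day = 86164 / 5761.2 = 14.956.

14.96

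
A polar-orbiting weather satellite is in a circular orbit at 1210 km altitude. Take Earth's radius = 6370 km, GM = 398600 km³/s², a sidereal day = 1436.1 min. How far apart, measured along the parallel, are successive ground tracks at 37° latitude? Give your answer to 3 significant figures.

Semi-major axis a = 6370 + 1210 = 7580 km. Period T = 2π√(a³/μ) = 2π√(7580³/398600) = 6567.7 s = 109.46 min.
Node shift per orbit = (6567.7/86166) × 360° = 27.44°.
Equatorial spacing = 27.44 × 111.2 km/° = 3051 km.
At 37° latitude, spacing = 3051 × cos(37°) = 2436 km.

2440 km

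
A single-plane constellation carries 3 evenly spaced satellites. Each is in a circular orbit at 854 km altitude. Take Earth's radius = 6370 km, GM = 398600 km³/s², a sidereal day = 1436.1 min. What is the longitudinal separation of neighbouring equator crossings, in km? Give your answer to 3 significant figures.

946 km

Semi-major axis a = 6370 + 854 = 7224 km. Period T = 2π√(a³/μ) = 2π√(7224³/398600) = 6110.5 s = 101.84 min.
Single-satellite node shift = (6110.5/86166) × 360° = 25.53°.
With 3 satellites evenly phased, successive equator crossings are 25.53/3 = 8.510° apart.
That is 8.510 × 111.2 = 946 km at the equator.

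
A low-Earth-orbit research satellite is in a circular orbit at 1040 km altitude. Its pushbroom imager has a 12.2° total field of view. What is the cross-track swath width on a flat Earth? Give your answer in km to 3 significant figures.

Half-angle = 12.2°/2 = 6.1°.
Swath width ≈ 2h·tan(θ/2) = 2 × 1040 × tan(6.1°) = 222.3 km.

222 km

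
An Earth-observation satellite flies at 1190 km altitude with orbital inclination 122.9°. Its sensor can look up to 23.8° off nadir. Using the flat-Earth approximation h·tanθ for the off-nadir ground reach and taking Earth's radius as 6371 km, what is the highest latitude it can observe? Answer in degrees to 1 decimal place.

61.8°

Retrograde orbit: the ground track reaches ±(180° − i) = ±(180 − 122.9) = ±57.1°.
Sensor half-swath on the ground ≈ 1190·tan(23.8°) = 525 km = 4.72° of latitude.
Maximum observable latitude ≈ 57.1 + 4.72 = 61.8°.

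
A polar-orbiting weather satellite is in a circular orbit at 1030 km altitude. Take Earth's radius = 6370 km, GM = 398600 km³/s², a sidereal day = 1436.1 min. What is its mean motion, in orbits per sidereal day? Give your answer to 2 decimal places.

13.60

Semi-major axis a = 6370 + 1030 = 7400 km. Period T = 2π√(a³/μ) = 2π√(7400³/398600) = 6335.2 s = 105.59 min.
Orbits per sidereal day = 86166 / 6335.2 = 13.601.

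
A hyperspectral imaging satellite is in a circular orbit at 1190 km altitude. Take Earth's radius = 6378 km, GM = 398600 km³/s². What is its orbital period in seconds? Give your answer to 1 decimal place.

Semi-major axis a = 6378 + 1190 = 7568 km. Period T = 2π√(a³/μ) = 2π√(7568³/398600) = 6552.1 s = 109.20 min.

6552.1 seconds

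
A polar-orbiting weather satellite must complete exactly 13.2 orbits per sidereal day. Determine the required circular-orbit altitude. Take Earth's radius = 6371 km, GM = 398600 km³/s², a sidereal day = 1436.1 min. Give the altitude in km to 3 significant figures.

Required period T = 86166 / 13.2 = 6527.7 s.
From T = 2π√(a³/μ): a = (μ T²/4π²)^(1/3) = (398600 × 6527.7² / 4π²)^(1/3) = 7549 km.
Altitude h = a − R = 7549 − 6371 = 1178 km.

1180 km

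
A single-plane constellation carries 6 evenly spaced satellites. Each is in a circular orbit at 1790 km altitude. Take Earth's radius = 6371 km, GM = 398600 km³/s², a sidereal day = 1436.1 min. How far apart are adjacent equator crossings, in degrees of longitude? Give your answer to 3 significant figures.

Semi-major axis a = 6371 + 1790 = 8161 km. Period T = 2π√(a³/μ) = 2π√(8161³/398600) = 7337.1 s = 122.29 min.
Single-satellite node shift = (7337.1/86166) × 360° = 30.65°.
With 6 satellites evenly phased, successive equator crossings are 30.65/6 = 5.109° apart.

5.11°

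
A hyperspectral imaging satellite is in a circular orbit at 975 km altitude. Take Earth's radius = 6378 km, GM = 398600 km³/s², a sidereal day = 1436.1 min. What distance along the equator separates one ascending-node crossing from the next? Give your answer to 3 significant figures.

2920 km

Semi-major axis a = 6378 + 975 = 7353 km. Period T = 2π√(a³/μ) = 2π√(7353³/398600) = 6274.9 s = 104.58 min.
During one orbit Earth rotates (6274.9 / 86166) × 360° = 26.22°.
At the equator that is 26.22° × (2π·6378/360) km/° = 26.22 × 111.3 = 2918 km.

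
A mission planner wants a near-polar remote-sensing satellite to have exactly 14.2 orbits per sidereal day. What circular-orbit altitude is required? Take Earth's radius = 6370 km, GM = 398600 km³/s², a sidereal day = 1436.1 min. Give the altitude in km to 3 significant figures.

Required period T = 86166 / 14.2 = 6068.0 s.
From T = 2π√(a³/μ): a = (μ T²/4π²)^(1/3) = (398600 × 6068.0² / 4π²)^(1/3) = 7190 km.
Altitude h = a − R = 7190 − 6370 = 820 km.

820 km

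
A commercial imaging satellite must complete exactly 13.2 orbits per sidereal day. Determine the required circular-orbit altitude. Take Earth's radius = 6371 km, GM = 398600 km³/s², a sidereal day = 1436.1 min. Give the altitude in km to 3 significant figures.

Required period T = 86166 / 13.2 = 6527.7 s.
From T = 2π√(a³/μ): a = (μ T²/4π²)^(1/3) = (398600 × 6527.7² / 4π²)^(1/3) = 7549 km.
Altitude h = a − R = 7549 − 6371 = 1178 km.

1180 km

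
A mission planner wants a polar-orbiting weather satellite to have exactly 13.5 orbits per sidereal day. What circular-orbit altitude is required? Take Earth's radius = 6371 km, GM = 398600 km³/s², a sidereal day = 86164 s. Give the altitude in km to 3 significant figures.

1070 km

Required period T = 86164 / 13.5 = 6382.5 s.
From T = 2π√(a³/μ): a = (μ T²/4π²)^(1/3) = (398600 × 6382.5² / 4π²)^(1/3) = 7437 km.
Altitude h = a − R = 7437 − 6371 = 1066 km.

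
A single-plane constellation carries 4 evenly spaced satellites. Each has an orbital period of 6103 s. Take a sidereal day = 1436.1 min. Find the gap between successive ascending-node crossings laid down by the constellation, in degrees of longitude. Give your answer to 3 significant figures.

Single-satellite node shift = (6103.0/86166) × 360° = 25.50°.
With 4 satellites evenly phased, successive equator crossings are 25.50/4 = 6.375° apart.

6.37°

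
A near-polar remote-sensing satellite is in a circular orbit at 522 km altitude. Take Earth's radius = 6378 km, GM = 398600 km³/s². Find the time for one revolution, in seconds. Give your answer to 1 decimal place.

Semi-major axis a = 6378 + 522 = 6900 km. Period T = 2π√(a³/μ) = 2π√(6900³/398600) = 5704.1 s = 95.07 min.

5704.1 seconds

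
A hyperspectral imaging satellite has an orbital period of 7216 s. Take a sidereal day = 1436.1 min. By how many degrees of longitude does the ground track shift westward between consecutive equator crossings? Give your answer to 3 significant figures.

30.1°

During one orbit Earth rotates (7216.0 / 86166) × 360° = 30.15°.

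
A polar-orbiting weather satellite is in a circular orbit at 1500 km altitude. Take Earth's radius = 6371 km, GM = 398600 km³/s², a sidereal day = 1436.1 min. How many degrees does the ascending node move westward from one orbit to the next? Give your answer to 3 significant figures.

Semi-major axis a = 6371 + 1500 = 7871 km. Period T = 2π√(a³/μ) = 2π√(7871³/398600) = 6949.5 s = 115.83 min.
During one orbit Earth rotates (6949.5 / 86166) × 360° = 29.04°.

29.0°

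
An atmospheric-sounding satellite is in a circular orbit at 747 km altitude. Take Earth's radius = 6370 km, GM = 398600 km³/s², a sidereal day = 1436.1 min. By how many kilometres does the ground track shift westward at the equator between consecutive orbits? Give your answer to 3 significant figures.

Semi-major axis a = 6370 + 747 = 7117 km. Period T = 2π√(a³/μ) = 2π√(7117³/398600) = 5975.3 s = 99.59 min.
During one orbit Earth rotates (5975.3 / 86166) × 360° = 24.96°.
At the equator that is 24.96° × (2π·6370/360) km/° = 24.96 × 111.2 = 2775 km.

2780 km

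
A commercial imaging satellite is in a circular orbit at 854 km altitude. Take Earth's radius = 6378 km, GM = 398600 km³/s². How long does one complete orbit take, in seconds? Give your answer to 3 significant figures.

6120 seconds

Semi-major axis a = 6378 + 854 = 7232 km. Period T = 2π√(a³/μ) = 2π√(7232³/398600) = 6120.7 s = 102.01 min.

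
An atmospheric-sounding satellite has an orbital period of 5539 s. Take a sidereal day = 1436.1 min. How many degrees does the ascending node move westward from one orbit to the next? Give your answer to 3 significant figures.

During one orbit Earth rotates (5539.0 / 86166) × 360° = 23.14°.

23.1°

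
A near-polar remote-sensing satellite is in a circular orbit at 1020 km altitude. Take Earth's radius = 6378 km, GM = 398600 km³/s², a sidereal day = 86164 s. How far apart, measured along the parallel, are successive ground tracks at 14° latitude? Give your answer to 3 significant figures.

Semi-major axis a = 6378 + 1020 = 7398 km. Period T = 2π√(a³/μ) = 2π√(7398³/398600) = 6332.6 s = 105.54 min.
Node shift per orbit = (6332.6/86164) × 360° = 26.46°.
Equatorial spacing = 26.46 × 111.3 km/° = 2945 km.
At 14° latitude, spacing = 2945 × cos(14°) = 2858 km.

2860 km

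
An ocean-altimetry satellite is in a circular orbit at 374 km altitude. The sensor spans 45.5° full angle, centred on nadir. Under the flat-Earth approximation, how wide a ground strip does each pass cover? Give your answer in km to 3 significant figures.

Half-angle = 45.5°/2 = 22.75°.
Swath width ≈ 2h·tan(θ/2) = 2 × 374 × tan(22.75°) = 313.7 km.

314 km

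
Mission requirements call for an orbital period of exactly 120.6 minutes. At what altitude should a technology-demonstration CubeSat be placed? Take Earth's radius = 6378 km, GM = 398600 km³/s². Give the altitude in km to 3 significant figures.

T = 120.6 min = 7236.0 s.
From T = 2π√(a³/μ): a = (μ T²/4π²)^(1/3) = (398600 × 7236.0² / 4π²)^(1/3) = 8086 km.
Altitude h = a − R = 8086 − 6378 = 1708 km.

1710 km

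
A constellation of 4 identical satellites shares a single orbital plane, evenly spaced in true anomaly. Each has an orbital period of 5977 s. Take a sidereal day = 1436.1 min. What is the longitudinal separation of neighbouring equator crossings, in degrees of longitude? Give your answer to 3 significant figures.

6.24°

Single-satellite node shift = (5977.0/86166) × 360° = 24.97°.
With 4 satellites evenly phased, successive equator crossings are 24.97/4 = 6.243° apart.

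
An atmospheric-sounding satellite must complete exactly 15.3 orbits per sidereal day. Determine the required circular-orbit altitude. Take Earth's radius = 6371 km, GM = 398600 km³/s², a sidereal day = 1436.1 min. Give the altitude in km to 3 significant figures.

Required period T = 86166 / 15.3 = 5631.8 s.
From T = 2π√(a³/μ): a = (μ T²/4π²)^(1/3) = (398600 × 5631.8² / 4π²)^(1/3) = 6842 km.
Altitude h = a − R = 6842 − 6371 = 471 km.

471 km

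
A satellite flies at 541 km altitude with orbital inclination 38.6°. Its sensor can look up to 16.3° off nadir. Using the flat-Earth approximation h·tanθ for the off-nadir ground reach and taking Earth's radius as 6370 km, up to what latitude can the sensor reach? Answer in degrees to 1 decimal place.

For a prograde orbit the ground track reaches latitude ±i = ±38.6°.
Sensor half-swath on the ground ≈ 541·tan(16.3°) = 158 km = 1.42° of latitude.
Maximum observable latitude ≈ 38.6 + 1.42 = 40.0°.

40.0°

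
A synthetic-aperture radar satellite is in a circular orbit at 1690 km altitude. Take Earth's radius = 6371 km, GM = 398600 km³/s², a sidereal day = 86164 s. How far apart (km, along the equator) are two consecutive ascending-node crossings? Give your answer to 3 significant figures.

Semi-major axis a = 6371 + 1690 = 8061 km. Period T = 2π√(a³/μ) = 2π√(8061³/398600) = 7202.7 s = 120.04 min.
During one orbit Earth rotates (7202.7 / 86164) × 360° = 30.09°.
At the equator that is 30.09° × (2π·6371/360) km/° = 30.09 × 111.2 = 3346 km.

3350 km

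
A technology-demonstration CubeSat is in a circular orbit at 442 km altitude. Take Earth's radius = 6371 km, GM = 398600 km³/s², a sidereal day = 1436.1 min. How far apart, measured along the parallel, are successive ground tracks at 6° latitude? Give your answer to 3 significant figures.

2590 km

Semi-major axis a = 6371 + 442 = 6813 km. Period T = 2π√(a³/μ) = 2π√(6813³/398600) = 5596.5 s = 93.28 min.
Node shift per orbit = (5596.5/86166) × 360° = 23.38°.
Equatorial spacing = 23.38 × 111.2 km/° = 2600 km.
At 6° latitude, spacing = 2600 × cos(6°) = 2586 km.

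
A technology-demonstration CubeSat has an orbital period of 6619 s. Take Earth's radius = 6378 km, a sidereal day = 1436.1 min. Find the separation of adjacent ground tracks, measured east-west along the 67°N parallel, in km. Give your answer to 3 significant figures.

Node shift per orbit = (6619.0/86166) × 360° = 27.65°.
Equatorial spacing = 27.65 × 111.3 km/° = 3078 km.
At 67° latitude, spacing = 3078 × cos(67°) = 1203 km.

1200 km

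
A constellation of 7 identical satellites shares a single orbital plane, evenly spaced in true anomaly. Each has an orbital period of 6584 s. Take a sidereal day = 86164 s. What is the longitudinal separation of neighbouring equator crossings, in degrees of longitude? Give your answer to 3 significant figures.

3.93°

Single-satellite node shift = (6584.0/86164) × 360° = 27.51°.
With 7 satellites evenly phased, successive equator crossings are 27.51/7 = 3.930° apart.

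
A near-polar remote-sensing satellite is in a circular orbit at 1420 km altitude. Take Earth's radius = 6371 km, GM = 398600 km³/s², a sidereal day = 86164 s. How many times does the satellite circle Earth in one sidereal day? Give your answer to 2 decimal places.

12.59

Semi-major axis a = 6371 + 1420 = 7791 km. Period T = 2π√(a³/μ) = 2π√(7791³/398600) = 6843.9 s = 114.06 min.
Orbits per sidereal day = 86164 / 6843.9 = 12.590.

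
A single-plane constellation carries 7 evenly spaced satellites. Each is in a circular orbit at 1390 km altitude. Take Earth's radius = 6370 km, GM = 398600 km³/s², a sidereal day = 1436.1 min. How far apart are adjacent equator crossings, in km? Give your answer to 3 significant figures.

451 km

Semi-major axis a = 6370 + 1390 = 7760 km. Period T = 2π√(a³/μ) = 2π√(7760³/398600) = 6803.1 s = 113.38 min.
Single-satellite node shift = (6803.1/86166) × 360° = 28.42°.
With 7 satellites evenly phased, successive equator crossings are 28.42/7 = 4.060° apart.
That is 4.060 × 111.2 = 451 km at the equator.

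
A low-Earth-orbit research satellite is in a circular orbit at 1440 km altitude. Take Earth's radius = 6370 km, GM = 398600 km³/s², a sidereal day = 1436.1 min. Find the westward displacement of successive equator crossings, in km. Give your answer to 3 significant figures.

3190 km

Semi-major axis a = 6370 + 1440 = 7810 km. Period T = 2π√(a³/μ) = 2π√(7810³/398600) = 6868.9 s = 114.48 min.
During one orbit Earth rotates (6868.9 / 86166) × 360° = 28.70°.
At the equator that is 28.70° × (2π·6370/360) km/° = 28.70 × 111.2 = 3191 km.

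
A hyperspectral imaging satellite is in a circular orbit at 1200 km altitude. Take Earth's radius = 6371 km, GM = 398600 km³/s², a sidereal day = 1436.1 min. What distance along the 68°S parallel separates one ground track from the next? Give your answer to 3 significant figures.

1140 km

Semi-major axis a = 6371 + 1200 = 7571 km. Period T = 2π√(a³/μ) = 2π√(7571³/398600) = 6556.0 s = 109.27 min.
Node shift per orbit = (6556.0/86166) × 360° = 27.39°.
Equatorial spacing = 27.39 × 111.2 km/° = 3046 km.
At 68° latitude, spacing = 3046 × cos(68°) = 1141 km.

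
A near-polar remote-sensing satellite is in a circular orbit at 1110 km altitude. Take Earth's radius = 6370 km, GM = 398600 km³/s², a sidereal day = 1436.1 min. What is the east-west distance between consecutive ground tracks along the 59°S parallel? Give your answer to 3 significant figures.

1540 km

Semi-major axis a = 6370 + 1110 = 7480 km. Period T = 2π√(a³/μ) = 2π√(7480³/398600) = 6438.2 s = 107.30 min.
Node shift per orbit = (6438.2/86166) × 360° = 26.90°.
Equatorial spacing = 26.90 × 111.2 km/° = 2991 km.
At 59° latitude, spacing = 2991 × cos(59°) = 1540 km.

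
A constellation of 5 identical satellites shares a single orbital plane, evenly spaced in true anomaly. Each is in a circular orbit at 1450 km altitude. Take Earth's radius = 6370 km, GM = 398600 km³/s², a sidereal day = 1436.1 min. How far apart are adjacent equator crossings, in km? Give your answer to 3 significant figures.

Semi-major axis a = 6370 + 1450 = 7820 km. Period T = 2π√(a³/μ) = 2π√(7820³/398600) = 6882.1 s = 114.70 min.
Single-satellite node shift = (6882.1/86166) × 360° = 28.75°.
With 5 satellites evenly phased, successive equator crossings are 28.75/5 = 5.751° apart.
That is 5.751 × 111.2 = 639 km at the equator.

639 km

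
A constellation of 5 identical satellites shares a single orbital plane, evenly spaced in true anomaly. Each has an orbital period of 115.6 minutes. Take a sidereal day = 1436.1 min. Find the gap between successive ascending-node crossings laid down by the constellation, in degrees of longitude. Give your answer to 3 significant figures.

T = 115.6 min = 6936.0 s.
Single-satellite node shift = (6936.0/86166) × 360° = 28.98°.
With 5 satellites evenly phased, successive equator crossings are 28.98/5 = 5.796° apart.

5.80°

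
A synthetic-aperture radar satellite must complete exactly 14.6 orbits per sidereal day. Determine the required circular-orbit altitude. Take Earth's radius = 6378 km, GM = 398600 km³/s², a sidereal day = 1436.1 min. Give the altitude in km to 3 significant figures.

681 km

Required period T = 86166 / 14.6 = 5901.8 s.
From T = 2π√(a³/μ): a = (μ T²/4π²)^(1/3) = (398600 × 5901.8² / 4π²)^(1/3) = 7059 km.
Altitude h = a − R = 7059 − 6378 = 681 km.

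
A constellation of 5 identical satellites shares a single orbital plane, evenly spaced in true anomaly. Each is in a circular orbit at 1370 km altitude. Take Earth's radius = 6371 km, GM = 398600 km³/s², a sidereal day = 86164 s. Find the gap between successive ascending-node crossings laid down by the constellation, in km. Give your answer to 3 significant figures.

Semi-major axis a = 6371 + 1370 = 7741 km. Period T = 2π√(a³/μ) = 2π√(7741³/398600) = 6778.1 s = 112.97 min.
Single-satellite node shift = (6778.1/86164) × 360° = 28.32°.
With 5 satellites evenly phased, successive equator crossings are 28.32/5 = 5.664° apart.
That is 5.664 × 111.2 = 630 km at the equator.

630 km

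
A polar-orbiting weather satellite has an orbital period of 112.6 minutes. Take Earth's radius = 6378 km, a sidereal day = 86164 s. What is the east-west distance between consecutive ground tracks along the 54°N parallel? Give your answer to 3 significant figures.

T = 112.6 min = 6756.0 s.
Node shift per orbit = (6756.0/86164) × 360° = 28.23°.
Equatorial spacing = 28.23 × 111.3 km/° = 3142 km.
At 54° latitude, spacing = 3142 × cos(54°) = 1847 km.

1850 km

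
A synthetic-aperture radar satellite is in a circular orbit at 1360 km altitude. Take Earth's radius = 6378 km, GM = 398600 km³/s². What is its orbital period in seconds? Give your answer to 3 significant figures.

6770 seconds

Semi-major axis a = 6378 + 1360 = 7738 km. Period T = 2π√(a³/μ) = 2π√(7738³/398600) = 6774.1 s = 112.90 min.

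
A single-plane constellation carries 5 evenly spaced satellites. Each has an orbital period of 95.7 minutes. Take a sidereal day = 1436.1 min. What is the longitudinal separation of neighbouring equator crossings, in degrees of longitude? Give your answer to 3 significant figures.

T = 95.7 min = 5742.0 s.
Single-satellite node shift = (5742.0/86166) × 360° = 23.99°.
With 5 satellites evenly phased, successive equator crossings are 23.99/5 = 4.798° apart.

4.80°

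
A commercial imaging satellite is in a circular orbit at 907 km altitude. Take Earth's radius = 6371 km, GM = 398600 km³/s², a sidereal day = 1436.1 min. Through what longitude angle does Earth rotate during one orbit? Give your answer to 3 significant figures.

Semi-major axis a = 6371 + 907 = 7278 km. Period T = 2π√(a³/μ) = 2π√(7278³/398600) = 6179.2 s = 102.99 min.
During one orbit Earth rotates (6179.2 / 86166) × 360° = 25.82°.

25.8°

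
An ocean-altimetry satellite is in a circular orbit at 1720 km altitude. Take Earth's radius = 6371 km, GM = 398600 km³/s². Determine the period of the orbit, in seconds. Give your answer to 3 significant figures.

Semi-major axis a = 6371 + 1720 = 8091 km. Period T = 2π√(a³/μ) = 2π√(8091³/398600) = 7242.9 s = 120.72 min.

7240 seconds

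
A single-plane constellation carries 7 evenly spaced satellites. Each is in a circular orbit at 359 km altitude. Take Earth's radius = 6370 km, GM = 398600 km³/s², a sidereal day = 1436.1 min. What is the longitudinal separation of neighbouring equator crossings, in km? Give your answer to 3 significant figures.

Semi-major axis a = 6370 + 359 = 6729 km. Period T = 2π√(a³/μ) = 2π√(6729³/398600) = 5493.3 s = 91.56 min.
Single-satellite node shift = (5493.3/86166) × 360° = 22.95°.
With 7 satellites evenly phased, successive equator crossings are 22.95/7 = 3.279° apart.
That is 3.279 × 111.2 = 365 km at the equator.

365 km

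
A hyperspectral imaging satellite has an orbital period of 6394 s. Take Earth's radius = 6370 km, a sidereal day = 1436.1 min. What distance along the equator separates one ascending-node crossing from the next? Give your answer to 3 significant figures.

During one orbit Earth rotates (6394.0 / 86166) × 360° = 26.71°.
At the equator that is 26.71° × (2π·6370/360) km/° = 26.71 × 111.2 = 2970 km.

2970 km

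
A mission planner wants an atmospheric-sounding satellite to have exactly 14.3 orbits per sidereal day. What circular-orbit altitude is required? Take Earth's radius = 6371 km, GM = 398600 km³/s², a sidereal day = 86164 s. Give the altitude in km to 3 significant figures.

786 km

Required period T = 86164 / 14.3 = 6025.5 s.
From T = 2π√(a³/μ): a = (μ T²/4π²)^(1/3) = (398600 × 6025.5² / 4π²)^(1/3) = 7157 km.
Altitude h = a − R = 7157 − 6371 = 786 km.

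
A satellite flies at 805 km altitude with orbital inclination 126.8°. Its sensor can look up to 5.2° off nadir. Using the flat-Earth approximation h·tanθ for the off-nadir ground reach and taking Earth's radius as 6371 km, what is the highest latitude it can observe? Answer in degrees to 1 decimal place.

53.9°

Retrograde orbit: the ground track reaches ±(180° − i) = ±(180 − 126.8) = ±53.2°.
Sensor half-swath on the ground ≈ 805·tan(5.2°) = 73 km = 0.66° of latitude.
Maximum observable latitude ≈ 53.2 + 0.66 = 53.9°.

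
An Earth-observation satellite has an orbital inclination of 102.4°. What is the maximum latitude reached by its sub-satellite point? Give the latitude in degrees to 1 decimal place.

Retrograde orbit: the ground track reaches ±(180° − i) = ±(180 − 102.4) = ±77.6°.

77.6°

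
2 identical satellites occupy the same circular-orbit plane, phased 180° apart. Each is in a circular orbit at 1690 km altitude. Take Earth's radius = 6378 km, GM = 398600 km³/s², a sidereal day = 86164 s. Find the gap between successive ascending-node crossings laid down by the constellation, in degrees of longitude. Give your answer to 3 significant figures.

Semi-major axis a = 6378 + 1690 = 8068 km. Period T = 2π√(a³/μ) = 2π√(8068³/398600) = 7212.1 s = 120.20 min.
Single-satellite node shift = (7212.1/86164) × 360° = 30.13°.
With 2 satellites evenly phased, successive equator crossings are 30.13/2 = 15.066° apart.

15.1°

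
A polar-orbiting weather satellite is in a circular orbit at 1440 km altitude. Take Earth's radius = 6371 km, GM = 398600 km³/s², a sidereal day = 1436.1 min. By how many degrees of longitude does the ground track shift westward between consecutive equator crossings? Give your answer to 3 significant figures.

Semi-major axis a = 6371 + 1440 = 7811 km. Period T = 2π√(a³/μ) = 2π√(7811³/398600) = 6870.2 s = 114.50 min.
During one orbit Earth rotates (6870.2 / 86166) × 360° = 28.70°.

28.7°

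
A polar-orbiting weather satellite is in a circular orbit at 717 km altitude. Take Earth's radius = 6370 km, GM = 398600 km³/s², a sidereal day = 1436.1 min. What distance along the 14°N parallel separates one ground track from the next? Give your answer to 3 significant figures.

2680 km

Semi-major axis a = 6370 + 717 = 7087 km. Period T = 2π√(a³/μ) = 2π√(7087³/398600) = 5937.5 s = 98.96 min.
Node shift per orbit = (5937.5/86166) × 360° = 24.81°.
Equatorial spacing = 24.81 × 111.2 km/° = 2758 km.
At 14° latitude, spacing = 2758 × cos(14°) = 2676 km.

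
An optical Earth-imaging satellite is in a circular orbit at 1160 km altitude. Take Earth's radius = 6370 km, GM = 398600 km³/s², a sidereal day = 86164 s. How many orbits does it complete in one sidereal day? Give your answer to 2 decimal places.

13.25

Semi-major axis a = 6370 + 1160 = 7530 km. Period T = 2π√(a³/μ) = 2π√(7530³/398600) = 6502.8 s = 108.38 min.
Orbits per sidereal day = 86164 / 6502.8 = 13.250.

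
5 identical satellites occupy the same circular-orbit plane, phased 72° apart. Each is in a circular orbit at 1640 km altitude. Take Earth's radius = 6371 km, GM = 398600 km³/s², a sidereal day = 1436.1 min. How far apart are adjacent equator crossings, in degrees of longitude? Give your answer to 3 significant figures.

Semi-major axis a = 6371 + 1640 = 8011 km. Period T = 2π√(a³/μ) = 2π√(8011³/398600) = 7135.8 s = 118.93 min.
Single-satellite node shift = (7135.8/86166) × 360° = 29.81°.
With 5 satellites evenly phased, successive equator crossings are 29.81/5 = 5.963° apart.

5.96°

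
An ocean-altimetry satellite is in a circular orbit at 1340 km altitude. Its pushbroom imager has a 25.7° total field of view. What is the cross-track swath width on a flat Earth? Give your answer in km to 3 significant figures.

611 km

Half-angle = 25.7°/2 = 12.85°.
Swath width ≈ 2h·tan(θ/2) = 2 × 1340 × tan(12.85°) = 611.3 km.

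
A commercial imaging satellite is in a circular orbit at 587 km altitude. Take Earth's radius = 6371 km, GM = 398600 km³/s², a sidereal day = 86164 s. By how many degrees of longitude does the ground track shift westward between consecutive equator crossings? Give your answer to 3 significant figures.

24.1°

Semi-major axis a = 6371 + 587 = 6958 km. Period T = 2π√(a³/μ) = 2π√(6958³/398600) = 5776.1 s = 96.27 min.
During one orbit Earth rotates (5776.1 / 86164) × 360° = 24.13°.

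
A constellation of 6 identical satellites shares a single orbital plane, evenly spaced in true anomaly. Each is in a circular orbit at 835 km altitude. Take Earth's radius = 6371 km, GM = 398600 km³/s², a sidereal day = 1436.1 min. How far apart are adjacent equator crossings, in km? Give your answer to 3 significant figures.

Semi-major axis a = 6371 + 835 = 7206 km. Period T = 2π√(a³/μ) = 2π√(7206³/398600) = 6087.7 s = 101.46 min.
Single-satellite node shift = (6087.7/86166) × 360° = 25.43°.
With 6 satellites evenly phased, successive equator crossings are 25.43/6 = 4.239° apart.
That is 4.239 × 111.2 = 471 km at the equator.

471 km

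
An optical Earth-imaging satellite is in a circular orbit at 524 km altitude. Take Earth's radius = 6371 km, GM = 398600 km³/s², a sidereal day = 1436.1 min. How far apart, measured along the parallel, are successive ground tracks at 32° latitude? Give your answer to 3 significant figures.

Semi-major axis a = 6371 + 524 = 6895 km. Period T = 2π√(a³/μ) = 2π√(6895³/398600) = 5697.9 s = 94.96 min.
Node shift per orbit = (5697.9/86166) × 360° = 23.81°.
Equatorial spacing = 23.81 × 111.2 km/° = 2647 km.
At 32° latitude, spacing = 2647 × cos(32°) = 2245 km.

2240 km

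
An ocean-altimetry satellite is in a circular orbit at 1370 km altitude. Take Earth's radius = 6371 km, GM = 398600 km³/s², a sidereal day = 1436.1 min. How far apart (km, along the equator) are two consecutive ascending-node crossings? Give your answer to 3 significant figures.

3150 km

Semi-major axis a = 6371 + 1370 = 7741 km. Period T = 2π√(a³/μ) = 2π√(7741³/398600) = 6778.1 s = 112.97 min.
During one orbit Earth rotates (6778.1 / 86166) × 360° = 28.32°.
At the equator that is 28.32° × (2π·6371/360) km/° = 28.32 × 111.2 = 3149 km.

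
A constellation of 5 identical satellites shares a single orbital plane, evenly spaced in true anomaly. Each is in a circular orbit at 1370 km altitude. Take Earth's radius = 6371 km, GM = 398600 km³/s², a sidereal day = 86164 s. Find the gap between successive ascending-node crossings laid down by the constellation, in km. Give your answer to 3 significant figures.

Semi-major axis a = 6371 + 1370 = 7741 km. Period T = 2π√(a³/μ) = 2π√(7741³/398600) = 6778.1 s = 112.97 min.
Single-satellite node shift = (6778.1/86164) × 360° = 28.32°.
With 5 satellites evenly phased, successive equator crossings are 28.32/5 = 5.664° apart.
That is 5.664 × 111.2 = 630 km at the equator.

630 km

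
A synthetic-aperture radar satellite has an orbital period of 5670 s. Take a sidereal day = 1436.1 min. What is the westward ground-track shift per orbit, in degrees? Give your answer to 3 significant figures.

23.7°

During one orbit Earth rotates (5670.0 / 86166) × 360° = 23.69°.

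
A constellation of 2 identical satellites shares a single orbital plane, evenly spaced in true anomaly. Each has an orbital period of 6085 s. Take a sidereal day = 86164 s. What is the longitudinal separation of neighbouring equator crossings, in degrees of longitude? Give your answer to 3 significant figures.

12.7°

Single-satellite node shift = (6085.0/86164) × 360° = 25.42°.
With 2 satellites evenly phased, successive equator crossings are 25.42/2 = 12.712° apart.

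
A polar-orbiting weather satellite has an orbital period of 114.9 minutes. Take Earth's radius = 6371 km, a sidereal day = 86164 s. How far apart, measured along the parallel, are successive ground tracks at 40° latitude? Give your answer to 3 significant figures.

2450 km

T = 114.9 min = 6894.0 s.
Node shift per orbit = (6894.0/86164) × 360° = 28.80°.
Equatorial spacing = 28.80 × 111.2 km/° = 3203 km.
At 40° latitude, spacing = 3203 × cos(40°) = 2454 km.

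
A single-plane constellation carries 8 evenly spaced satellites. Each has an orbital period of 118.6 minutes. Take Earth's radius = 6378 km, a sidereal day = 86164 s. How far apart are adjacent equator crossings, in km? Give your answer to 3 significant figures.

T = 118.6 min = 7116.0 s.
Single-satellite node shift = (7116.0/86164) × 360° = 29.73°.
With 8 satellites evenly phased, successive equator crossings are 29.73/8 = 3.716° apart.
That is 3.716 × 111.3 = 414 km at the equator.

414 km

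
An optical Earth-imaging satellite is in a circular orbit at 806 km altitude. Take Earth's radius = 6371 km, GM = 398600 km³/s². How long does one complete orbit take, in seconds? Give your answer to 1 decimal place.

6051.0 seconds

Semi-major axis a = 6371 + 806 = 7177 km. Period T = 2π√(a³/μ) = 2π√(7177³/398600) = 6051.0 s = 100.85 min.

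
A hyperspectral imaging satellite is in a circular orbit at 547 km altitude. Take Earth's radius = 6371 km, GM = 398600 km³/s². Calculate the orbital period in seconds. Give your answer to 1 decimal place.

Semi-major axis a = 6371 + 547 = 6918 km. Period T = 2π√(a³/μ) = 2π√(6918³/398600) = 5726.4 s = 95.44 min.

5726.4 seconds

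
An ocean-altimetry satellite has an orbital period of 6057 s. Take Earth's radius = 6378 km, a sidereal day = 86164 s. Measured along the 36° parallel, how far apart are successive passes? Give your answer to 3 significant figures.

2280 km

Node shift per orbit = (6057.0/86164) × 360° = 25.31°.
Equatorial spacing = 25.31 × 111.3 km/° = 2817 km.
At 36° latitude, spacing = 2817 × cos(36°) = 2279 km.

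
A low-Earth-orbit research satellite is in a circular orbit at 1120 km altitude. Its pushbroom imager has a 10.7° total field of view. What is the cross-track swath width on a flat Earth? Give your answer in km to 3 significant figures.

Half-angle = 10.7°/2 = 5.35°.
Swath width ≈ 2h·tan(θ/2) = 2 × 1120 × tan(5.35°) = 209.8 km.

210 km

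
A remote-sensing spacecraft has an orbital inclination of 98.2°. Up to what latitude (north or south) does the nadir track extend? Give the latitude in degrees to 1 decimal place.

Retrograde orbit: the ground track reaches ±(180° − i) = ±(180 − 98.2) = ±81.8°.

81.8°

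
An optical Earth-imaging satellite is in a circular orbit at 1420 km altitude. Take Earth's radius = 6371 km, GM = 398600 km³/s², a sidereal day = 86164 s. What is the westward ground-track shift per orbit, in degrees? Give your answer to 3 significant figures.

Semi-major axis a = 6371 + 1420 = 7791 km. Period T = 2π√(a³/μ) = 2π√(7791³/398600) = 6843.9 s = 114.06 min.
During one orbit Earth rotates (6843.9 / 86164) × 360° = 28.59°.

28.6°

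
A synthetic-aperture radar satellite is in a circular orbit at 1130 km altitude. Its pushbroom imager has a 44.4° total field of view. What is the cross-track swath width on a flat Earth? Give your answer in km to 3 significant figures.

922 km

Half-angle = 44.4°/2 = 22.2°.
Swath width ≈ 2h·tan(θ/2) = 2 × 1130 × tan(22.2°) = 922.3 km.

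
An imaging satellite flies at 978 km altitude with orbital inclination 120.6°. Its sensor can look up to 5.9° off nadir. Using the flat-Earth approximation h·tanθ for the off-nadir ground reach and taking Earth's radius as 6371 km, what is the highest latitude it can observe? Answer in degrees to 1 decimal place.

Retrograde orbit: the ground track reaches ±(180° − i) = ±(180 − 120.6) = ±59.4°.
Sensor half-swath on the ground ≈ 978·tan(5.9°) = 101 km = 0.91° of latitude.
Maximum observable latitude ≈ 59.4 + 0.91 = 60.3°.

60.3°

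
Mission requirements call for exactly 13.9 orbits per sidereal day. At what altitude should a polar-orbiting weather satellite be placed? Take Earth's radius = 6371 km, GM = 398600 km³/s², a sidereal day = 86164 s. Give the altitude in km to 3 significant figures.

922 km

Required period T = 86164 / 13.9 = 6198.8 s.
From T = 2π√(a³/μ): a = (μ T²/4π²)^(1/3) = (398600 × 6198.8² / 4π²)^(1/3) = 7293 km.
Altitude h = a − R = 7293 − 6371 = 922 km.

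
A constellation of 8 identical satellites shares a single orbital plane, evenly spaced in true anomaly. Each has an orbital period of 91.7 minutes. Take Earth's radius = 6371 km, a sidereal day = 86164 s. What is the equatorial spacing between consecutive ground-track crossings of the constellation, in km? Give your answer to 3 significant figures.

320 km

T = 91.7 min = 5502.0 s.
Single-satellite node shift = (5502.0/86164) × 360° = 22.99°.
With 8 satellites evenly phased, successive equator crossings are 22.99/8 = 2.873° apart.
That is 2.873 × 111.2 = 320 km at the equator.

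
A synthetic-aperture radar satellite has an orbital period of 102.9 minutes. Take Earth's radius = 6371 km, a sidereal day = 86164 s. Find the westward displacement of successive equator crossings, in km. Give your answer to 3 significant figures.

T = 102.9 min = 6174.0 s.
During one orbit Earth rotates (6174.0 / 86164) × 360° = 25.80°.
At the equator that is 25.80° × (2π·6371/360) km/° = 25.80 × 111.2 = 2868 km.

2870 km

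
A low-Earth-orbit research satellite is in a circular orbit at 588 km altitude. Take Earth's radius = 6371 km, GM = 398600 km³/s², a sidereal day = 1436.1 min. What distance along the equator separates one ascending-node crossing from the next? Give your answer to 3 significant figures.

2680 km

Semi-major axis a = 6371 + 588 = 6959 km. Period T = 2π√(a³/μ) = 2π√(6959³/398600) = 5777.4 s = 96.29 min.
During one orbit Earth rotates (5777.4 / 86166) × 360° = 24.14°.
At the equator that is 24.14° × (2π·6371/360) km/° = 24.14 × 111.2 = 2684 km.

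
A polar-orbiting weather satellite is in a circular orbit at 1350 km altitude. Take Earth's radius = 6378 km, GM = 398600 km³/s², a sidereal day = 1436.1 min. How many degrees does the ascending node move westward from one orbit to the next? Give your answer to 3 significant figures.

Semi-major axis a = 6378 + 1350 = 7728 km. Period T = 2π√(a³/μ) = 2π√(7728³/398600) = 6761.0 s = 112.68 min.
During one orbit Earth rotates (6761.0 / 86166) × 360° = 28.25°.

28.2°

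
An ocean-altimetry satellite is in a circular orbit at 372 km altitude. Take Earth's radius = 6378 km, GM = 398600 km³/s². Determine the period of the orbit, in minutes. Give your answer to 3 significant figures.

92.0 min

Semi-major axis a = 6378 + 372 = 6750 km. Period T = 2π√(a³/μ) = 2π√(6750³/398600) = 5519.1 s = 91.98 min.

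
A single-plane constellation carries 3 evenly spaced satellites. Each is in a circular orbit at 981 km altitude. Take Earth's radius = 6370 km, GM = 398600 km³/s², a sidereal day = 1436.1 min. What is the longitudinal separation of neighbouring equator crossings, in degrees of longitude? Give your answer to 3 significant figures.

8.74°

Semi-major axis a = 6370 + 981 = 7351 km. Period T = 2π√(a³/μ) = 2π√(7351³/398600) = 6272.4 s = 104.54 min.
Single-satellite node shift = (6272.4/86166) × 360° = 26.21°.
With 3 satellites evenly phased, successive equator crossings are 26.21/3 = 8.735° apart.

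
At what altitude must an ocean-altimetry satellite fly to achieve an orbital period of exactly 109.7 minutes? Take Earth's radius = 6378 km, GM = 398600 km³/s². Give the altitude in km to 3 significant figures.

T = 109.7 min = 6582.0 s.
From T = 2π√(a³/μ): a = (μ T²/4π²)^(1/3) = (398600 × 6582.0² / 4π²)^(1/3) = 7591 km.
Altitude h = a − R = 7591 − 6378 = 1213 km.

1210 km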